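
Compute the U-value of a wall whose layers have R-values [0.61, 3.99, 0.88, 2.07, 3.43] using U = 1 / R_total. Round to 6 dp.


R_total = 0.61 + 3.99 + 0.88 + 2.07 + 3.43 = 10.98
U = 1/10.98 = 0.091075

0.091075


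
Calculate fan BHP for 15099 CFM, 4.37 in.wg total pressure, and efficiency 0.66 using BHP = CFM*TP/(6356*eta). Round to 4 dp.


BHP = 15099 * 4.37 / (6356 * 0.66) = 15.7290 hp

15.7290 hp


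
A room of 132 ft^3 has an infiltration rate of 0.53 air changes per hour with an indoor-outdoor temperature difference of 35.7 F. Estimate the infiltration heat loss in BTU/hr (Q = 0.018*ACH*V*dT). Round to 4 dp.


Q = 0.018 * 0.53 * 132 * 35.7 = 44.9563 BTU/hr

44.9563 BTU/hr


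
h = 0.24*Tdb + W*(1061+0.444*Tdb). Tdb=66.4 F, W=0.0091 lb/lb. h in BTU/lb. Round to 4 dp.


h = 0.24*66.4 + 0.0091*(1061+0.444*66.4) = 25.8594 BTU/lb

25.8594 BTU/lb


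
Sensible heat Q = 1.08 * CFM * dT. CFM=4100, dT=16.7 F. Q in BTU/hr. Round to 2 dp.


Q = 1.08 * 4100 * 16.7 = 73947.60 BTU/hr

73947.60 BTU/hr


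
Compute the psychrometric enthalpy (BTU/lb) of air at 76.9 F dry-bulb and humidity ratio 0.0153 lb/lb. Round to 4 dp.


h = 0.24*76.9 + 0.0153*(1061+0.444*76.9) = 35.2117 BTU/lb

35.2117 BTU/lb


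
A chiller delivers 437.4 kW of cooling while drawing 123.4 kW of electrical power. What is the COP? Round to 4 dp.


COP = 437.4 / 123.4 = 3.5446

3.5446


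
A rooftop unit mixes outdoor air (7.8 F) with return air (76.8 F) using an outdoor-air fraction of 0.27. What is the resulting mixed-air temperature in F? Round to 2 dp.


T_mix = 0.27*7.8 + 0.73*76.8 = 58.17 F

58.17 F


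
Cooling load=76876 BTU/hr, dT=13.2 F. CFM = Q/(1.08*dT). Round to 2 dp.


CFM = 76876 / (1.08 * 13.2) = 5392.54

5392.54 CFM


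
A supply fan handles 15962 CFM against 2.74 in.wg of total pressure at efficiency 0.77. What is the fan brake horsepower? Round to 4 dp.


BHP = 15962 * 2.74 / (6356 * 0.77) = 8.9364 hp

8.9364 hp


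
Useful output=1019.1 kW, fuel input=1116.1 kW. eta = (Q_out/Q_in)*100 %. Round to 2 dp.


eta = (1019.1/1116.1)*100 = 91.31 %

91.31 %


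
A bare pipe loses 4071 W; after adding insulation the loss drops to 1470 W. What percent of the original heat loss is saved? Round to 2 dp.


Savings = ((4071-1470)/4071)*100 = 63.89 %

63.89 %


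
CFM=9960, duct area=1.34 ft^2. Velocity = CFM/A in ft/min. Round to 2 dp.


V = 9960 / 1.34 = 7432.84 ft/min

7432.84 ft/min


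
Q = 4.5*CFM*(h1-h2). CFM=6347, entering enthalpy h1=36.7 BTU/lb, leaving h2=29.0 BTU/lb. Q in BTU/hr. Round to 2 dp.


Q = 4.5 * 6347 * (36.7 - 29.0) = 219923.55 BTU/hr

219923.55 BTU/hr


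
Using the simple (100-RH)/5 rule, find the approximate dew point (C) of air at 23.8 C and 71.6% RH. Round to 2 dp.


Td = 23.8 - (100-71.6)/5 = 18.12 C

18.12 C


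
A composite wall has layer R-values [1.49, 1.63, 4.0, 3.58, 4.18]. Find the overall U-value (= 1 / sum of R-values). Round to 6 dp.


R_total = 1.49 + 1.63 + 4.0 + 3.58 + 4.18 = 14.88
U = 1/14.88 = 0.067204

0.067204


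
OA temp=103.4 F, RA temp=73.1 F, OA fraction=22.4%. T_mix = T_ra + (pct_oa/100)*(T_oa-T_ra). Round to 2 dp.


T_mix = 73.1 + (22.4/100)*(103.4-73.1) = 79.89 F

79.89 F


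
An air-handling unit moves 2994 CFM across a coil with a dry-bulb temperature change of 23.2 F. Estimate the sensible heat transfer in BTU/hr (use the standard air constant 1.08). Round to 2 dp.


Q = 1.08 * 2994 * 23.2 = 75017.66 BTU/hr

75017.66 BTU/hr


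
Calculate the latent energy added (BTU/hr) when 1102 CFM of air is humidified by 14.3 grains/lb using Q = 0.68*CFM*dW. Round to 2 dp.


Q = 0.68 * 1102 * 14.3 = 10715.85 BTU/hr

10715.85 BTU/hr


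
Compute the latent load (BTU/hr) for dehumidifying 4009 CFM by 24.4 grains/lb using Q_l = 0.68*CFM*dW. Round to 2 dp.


Q = 0.68 * 4009 * 24.4 = 66517.33 BTU/hr

66517.33 BTU/hr


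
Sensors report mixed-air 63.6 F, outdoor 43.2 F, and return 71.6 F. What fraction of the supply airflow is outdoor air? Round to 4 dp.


frac = (63.6 - 71.6) / (43.2 - 71.6) = 0.2817

0.2817


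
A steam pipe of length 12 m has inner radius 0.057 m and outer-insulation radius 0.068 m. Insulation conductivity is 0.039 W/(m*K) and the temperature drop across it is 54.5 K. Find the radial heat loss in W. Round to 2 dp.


Q = 2*pi*0.039*12*54.5/ln(0.068/0.057) = 908.21 W

908.21 W


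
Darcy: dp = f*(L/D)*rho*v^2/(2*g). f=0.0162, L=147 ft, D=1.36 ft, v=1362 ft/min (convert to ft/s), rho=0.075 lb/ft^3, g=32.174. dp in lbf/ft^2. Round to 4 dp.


v_fps = 1362/60 = 22.7 ft/s
dp = 0.0162*(147/1.36)*0.075*22.7^2/(2*32.174) = 1.0517 lbf/ft^2

1.0517 lbf/ft^2


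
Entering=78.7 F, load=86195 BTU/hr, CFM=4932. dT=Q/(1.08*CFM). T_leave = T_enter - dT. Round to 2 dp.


dT = 86195/(1.08*4932) = 16.1821
T_leave = 78.7 - 16.1821 = 62.52 F

62.52 F


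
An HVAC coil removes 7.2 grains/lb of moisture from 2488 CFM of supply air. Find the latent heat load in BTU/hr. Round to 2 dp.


Q = 0.68 * 2488 * 7.2 = 12181.25 BTU/hr

12181.25 BTU/hr


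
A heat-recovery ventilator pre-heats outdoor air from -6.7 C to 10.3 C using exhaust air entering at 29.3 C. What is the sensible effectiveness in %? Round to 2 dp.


eff = (10.3-(-6.7))/(29.3-(-6.7))*100 = 47.22 %

47.22 %


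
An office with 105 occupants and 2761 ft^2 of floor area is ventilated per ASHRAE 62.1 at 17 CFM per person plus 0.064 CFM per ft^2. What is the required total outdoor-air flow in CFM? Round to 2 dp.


Total = 105*17 + 2761*0.064 = 1961.70 CFM

1961.70 CFM


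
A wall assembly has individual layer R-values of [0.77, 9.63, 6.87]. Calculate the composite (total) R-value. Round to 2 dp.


R_total = 0.77 + 9.63 + 6.87 = 17.27

17.27


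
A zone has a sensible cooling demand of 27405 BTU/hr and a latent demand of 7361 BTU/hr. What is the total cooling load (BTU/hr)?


Qt = 27405 + 7361 = 34766 BTU/hr

34766 BTU/hr


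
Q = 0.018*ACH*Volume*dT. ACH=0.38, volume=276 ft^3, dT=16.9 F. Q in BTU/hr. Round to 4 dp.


Q = 0.018 * 0.38 * 276 * 16.9 = 31.9045 BTU/hr

31.9045 BTU/hr


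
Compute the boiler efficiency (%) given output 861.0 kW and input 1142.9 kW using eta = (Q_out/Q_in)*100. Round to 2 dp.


eta = (861.0/1142.9)*100 = 75.33 %

75.33 %


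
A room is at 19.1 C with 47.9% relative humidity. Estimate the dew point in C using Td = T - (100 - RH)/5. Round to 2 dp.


Td = 19.1 - (100-47.9)/5 = 8.68 C

8.68 C


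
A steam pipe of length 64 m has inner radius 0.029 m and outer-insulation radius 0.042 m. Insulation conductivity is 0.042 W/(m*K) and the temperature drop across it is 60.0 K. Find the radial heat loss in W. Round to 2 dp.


Q = 2*pi*0.042*64*60.0/ln(0.042/0.029) = 2736.03 W

2736.03 W


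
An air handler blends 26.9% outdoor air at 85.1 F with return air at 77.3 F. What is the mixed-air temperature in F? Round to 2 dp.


T_mix = 77.3 + (26.9/100)*(85.1-77.3) = 79.40 F

79.40 F


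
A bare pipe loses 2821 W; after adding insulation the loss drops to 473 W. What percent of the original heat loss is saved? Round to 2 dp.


Savings = ((2821-473)/2821)*100 = 83.23 %

83.23 %


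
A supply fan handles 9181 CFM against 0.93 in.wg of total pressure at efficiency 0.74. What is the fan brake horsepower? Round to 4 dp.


BHP = 9181 * 0.93 / (6356 * 0.74) = 1.8153 hp

1.8153 hp


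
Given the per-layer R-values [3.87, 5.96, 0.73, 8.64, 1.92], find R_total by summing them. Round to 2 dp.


R_total = 3.87 + 5.96 + 0.73 + 8.64 + 1.92 = 21.12

21.12


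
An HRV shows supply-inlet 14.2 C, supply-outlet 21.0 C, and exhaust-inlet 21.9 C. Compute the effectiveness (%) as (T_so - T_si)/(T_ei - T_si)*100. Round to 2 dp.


eff = (21.0-14.2)/(21.9-14.2)*100 = 88.31 %

88.31 %


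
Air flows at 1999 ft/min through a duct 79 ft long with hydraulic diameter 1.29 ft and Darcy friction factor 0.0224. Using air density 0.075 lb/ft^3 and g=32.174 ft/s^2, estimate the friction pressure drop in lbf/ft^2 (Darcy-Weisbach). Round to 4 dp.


v_fps = 1999/60 = 33.3167 ft/s
dp = 0.0224*(79/1.29)*0.075*33.3167^2/(2*32.174) = 1.7747 lbf/ft^2

1.7747 lbf/ft^2


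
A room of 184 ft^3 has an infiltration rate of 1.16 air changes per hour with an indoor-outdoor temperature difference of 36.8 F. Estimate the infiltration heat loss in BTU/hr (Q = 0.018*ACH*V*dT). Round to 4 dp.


Q = 0.018 * 1.16 * 184 * 36.8 = 141.3827 BTU/hr

141.3827 BTU/hr


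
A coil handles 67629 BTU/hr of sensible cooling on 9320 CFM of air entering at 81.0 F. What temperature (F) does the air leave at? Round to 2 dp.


dT = 67629/(1.08*9320) = 6.7188
T_leave = 81.0 - 6.7188 = 74.28 F

74.28 F


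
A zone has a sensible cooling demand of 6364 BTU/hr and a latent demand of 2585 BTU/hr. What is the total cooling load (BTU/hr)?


Qt = 6364 + 2585 = 8949 BTU/hr

8949 BTU/hr


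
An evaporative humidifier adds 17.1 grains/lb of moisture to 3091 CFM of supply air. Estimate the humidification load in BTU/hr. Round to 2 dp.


Q = 0.68 * 3091 * 17.1 = 35942.15 BTU/hr

35942.15 BTU/hr


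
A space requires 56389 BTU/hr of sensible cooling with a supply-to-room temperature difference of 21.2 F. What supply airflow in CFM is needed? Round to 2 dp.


CFM = 56389 / (1.08 * 21.2) = 2462.83

2462.83 CFM


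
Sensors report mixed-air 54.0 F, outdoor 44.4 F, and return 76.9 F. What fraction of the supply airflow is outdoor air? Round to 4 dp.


frac = (54.0 - 76.9) / (44.4 - 76.9) = 0.7046

0.7046


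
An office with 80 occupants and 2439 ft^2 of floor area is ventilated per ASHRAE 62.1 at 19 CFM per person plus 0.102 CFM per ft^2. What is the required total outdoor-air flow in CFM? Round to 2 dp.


Total = 80*19 + 2439*0.102 = 1768.78 CFM

1768.78 CFM


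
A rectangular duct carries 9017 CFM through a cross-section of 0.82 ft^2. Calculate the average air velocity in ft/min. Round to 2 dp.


V = 9017 / 0.82 = 10996.34 ft/min

10996.34 ft/min


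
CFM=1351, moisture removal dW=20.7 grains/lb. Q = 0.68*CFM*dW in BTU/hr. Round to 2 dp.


Q = 0.68 * 1351 * 20.7 = 19016.68 BTU/hr

19016.68 BTU/hr


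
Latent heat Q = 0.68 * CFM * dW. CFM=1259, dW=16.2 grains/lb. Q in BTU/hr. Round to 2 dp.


Q = 0.68 * 1259 * 16.2 = 13869.14 BTU/hr

13869.14 BTU/hr


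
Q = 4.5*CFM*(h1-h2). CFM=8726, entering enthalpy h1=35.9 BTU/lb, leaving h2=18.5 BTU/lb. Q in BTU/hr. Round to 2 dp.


Q = 4.5 * 8726 * (35.9 - 18.5) = 683245.80 BTU/hr

683245.80 BTU/hr


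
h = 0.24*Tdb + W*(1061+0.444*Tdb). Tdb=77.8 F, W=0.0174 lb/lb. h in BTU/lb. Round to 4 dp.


h = 0.24*77.8 + 0.0174*(1061+0.444*77.8) = 37.7345 BTU/lb

37.7345 BTU/lb


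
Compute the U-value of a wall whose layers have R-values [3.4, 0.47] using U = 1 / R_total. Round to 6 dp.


R_total = 3.4 + 0.47 = 3.87
U = 1/3.87 = 0.258398

0.258398


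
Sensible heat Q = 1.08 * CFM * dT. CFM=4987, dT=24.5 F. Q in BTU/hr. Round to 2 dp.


Q = 1.08 * 4987 * 24.5 = 131956.02 BTU/hr

131956.02 BTU/hr


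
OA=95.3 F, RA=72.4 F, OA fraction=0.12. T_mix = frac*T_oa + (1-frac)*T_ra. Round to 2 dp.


T_mix = 0.12*95.3 + 0.88*72.4 = 75.15 F

75.15 F


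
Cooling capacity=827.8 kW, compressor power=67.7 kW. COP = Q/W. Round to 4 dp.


COP = 827.8 / 67.7 = 12.2275

12.2275


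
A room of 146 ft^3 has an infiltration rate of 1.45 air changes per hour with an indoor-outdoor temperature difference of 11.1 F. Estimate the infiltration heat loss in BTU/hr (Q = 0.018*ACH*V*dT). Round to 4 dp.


Q = 0.018 * 1.45 * 146 * 11.1 = 42.2977 BTU/hr

42.2977 BTU/hr


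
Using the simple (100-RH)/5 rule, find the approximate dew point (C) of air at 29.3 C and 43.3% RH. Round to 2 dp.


Td = 29.3 - (100-43.3)/5 = 17.96 C

17.96 C


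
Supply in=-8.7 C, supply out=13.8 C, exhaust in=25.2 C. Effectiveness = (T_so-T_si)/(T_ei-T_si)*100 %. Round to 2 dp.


eff = (13.8-(-8.7))/(25.2-(-8.7))*100 = 66.37 %

66.37 %


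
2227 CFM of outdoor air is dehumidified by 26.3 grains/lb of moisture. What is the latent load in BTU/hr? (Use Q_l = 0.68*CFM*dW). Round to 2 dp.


Q = 0.68 * 2227 * 26.3 = 39827.67 BTU/hr

39827.67 BTU/hr


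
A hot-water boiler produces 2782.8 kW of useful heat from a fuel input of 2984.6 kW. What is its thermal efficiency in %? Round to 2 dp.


eta = (2782.8/2984.6)*100 = 93.24 %

93.24 %


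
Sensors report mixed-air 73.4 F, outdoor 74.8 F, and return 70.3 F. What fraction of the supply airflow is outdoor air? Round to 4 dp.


frac = (73.4 - 70.3) / (74.8 - 70.3) = 0.6889

0.6889


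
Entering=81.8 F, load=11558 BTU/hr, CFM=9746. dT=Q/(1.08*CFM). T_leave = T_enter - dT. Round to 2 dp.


dT = 11558/(1.08*9746) = 1.0981
T_leave = 81.8 - 1.0981 = 80.70 F

80.70 F


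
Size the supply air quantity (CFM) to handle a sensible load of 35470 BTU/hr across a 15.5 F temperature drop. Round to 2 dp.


CFM = 35470 / (1.08 * 15.5) = 2118.88

2118.88 CFM


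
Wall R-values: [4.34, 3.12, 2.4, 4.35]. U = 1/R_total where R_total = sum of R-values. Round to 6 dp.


R_total = 4.34 + 3.12 + 2.4 + 4.35 = 14.21
U = 1/14.21 = 0.070373

0.070373


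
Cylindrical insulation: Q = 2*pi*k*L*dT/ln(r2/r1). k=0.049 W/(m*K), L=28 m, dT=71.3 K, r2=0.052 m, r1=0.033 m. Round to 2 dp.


Q = 2*pi*0.049*28*71.3/ln(0.052/0.033) = 1351.65 W

1351.65 W


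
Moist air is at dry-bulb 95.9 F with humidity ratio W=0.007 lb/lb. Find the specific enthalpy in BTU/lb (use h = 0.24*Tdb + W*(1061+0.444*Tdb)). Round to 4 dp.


h = 0.24*95.9 + 0.007*(1061+0.444*95.9) = 30.7411 BTU/lb

30.7411 BTU/lb


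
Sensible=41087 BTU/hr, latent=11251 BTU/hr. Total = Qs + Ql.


Qt = 41087 + 11251 = 52338 BTU/hr

52338 BTU/hr


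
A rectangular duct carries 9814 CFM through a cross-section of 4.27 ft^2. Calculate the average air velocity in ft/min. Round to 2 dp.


V = 9814 / 4.27 = 2298.36 ft/min

2298.36 ft/min


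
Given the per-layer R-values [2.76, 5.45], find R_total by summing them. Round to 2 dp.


R_total = 2.76 + 5.45 = 8.21

8.21


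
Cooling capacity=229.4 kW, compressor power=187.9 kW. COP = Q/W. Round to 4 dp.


COP = 229.4 / 187.9 = 1.2209

1.2209


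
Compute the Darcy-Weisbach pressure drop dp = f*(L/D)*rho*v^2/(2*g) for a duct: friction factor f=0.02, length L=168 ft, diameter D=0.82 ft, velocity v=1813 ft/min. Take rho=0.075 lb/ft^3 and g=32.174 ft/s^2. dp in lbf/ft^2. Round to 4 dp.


v_fps = 1813/60 = 30.2167 ft/s
dp = 0.02*(168/0.82)*0.075*30.2167^2/(2*32.174) = 4.3606 lbf/ft^2

4.3606 lbf/ft^2


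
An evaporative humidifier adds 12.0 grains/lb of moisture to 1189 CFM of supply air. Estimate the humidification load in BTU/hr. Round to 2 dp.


Q = 0.68 * 1189 * 12.0 = 9702.24 BTU/hr

9702.24 BTU/hr


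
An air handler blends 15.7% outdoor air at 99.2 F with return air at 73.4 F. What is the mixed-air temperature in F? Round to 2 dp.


T_mix = 73.4 + (15.7/100)*(99.2-73.4) = 77.45 F

77.45 F


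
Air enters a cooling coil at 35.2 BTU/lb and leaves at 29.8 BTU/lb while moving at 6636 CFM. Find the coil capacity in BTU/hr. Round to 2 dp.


Q = 4.5 * 6636 * (35.2 - 29.8) = 161254.80 BTU/hr

161254.80 BTU/hr


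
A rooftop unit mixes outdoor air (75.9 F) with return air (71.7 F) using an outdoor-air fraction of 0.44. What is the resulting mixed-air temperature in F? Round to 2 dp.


T_mix = 0.44*75.9 + 0.56*71.7 = 73.55 F

73.55 F


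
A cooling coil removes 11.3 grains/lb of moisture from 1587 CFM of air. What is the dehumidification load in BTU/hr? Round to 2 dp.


Q = 0.68 * 1587 * 11.3 = 12194.51 BTU/hr

12194.51 BTU/hr


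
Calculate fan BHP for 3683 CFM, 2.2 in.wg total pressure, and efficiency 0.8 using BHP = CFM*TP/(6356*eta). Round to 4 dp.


BHP = 3683 * 2.2 / (6356 * 0.8) = 1.5935 hp

1.5935 hp


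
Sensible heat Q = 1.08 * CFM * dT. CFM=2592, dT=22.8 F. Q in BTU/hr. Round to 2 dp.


Q = 1.08 * 2592 * 22.8 = 63825.41 BTU/hr

63825.41 BTU/hr


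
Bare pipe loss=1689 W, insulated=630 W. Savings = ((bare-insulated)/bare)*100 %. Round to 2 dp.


Savings = ((1689-630)/1689)*100 = 62.70 %

62.70 %


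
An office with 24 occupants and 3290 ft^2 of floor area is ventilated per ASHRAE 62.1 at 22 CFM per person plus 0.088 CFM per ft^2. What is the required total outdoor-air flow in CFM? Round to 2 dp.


Total = 24*22 + 3290*0.088 = 817.52 CFM

817.52 CFM


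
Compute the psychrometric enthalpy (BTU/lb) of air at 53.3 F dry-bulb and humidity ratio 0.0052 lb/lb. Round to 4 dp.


h = 0.24*53.3 + 0.0052*(1061+0.444*53.3) = 18.4323 BTU/lb

18.4323 BTU/lb


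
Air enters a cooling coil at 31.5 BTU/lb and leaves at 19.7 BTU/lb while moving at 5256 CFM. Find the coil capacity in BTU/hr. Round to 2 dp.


Q = 4.5 * 5256 * (31.5 - 19.7) = 279093.60 BTU/hr

279093.60 BTU/hr


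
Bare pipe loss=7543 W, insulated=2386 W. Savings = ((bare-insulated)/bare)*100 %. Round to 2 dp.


Savings = ((7543-2386)/7543)*100 = 68.37 %

68.37 %


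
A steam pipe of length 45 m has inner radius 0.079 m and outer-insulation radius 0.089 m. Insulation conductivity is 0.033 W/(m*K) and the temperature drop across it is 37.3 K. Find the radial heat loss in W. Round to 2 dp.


Q = 2*pi*0.033*45*37.3/ln(0.089/0.079) = 2919.99 W

2919.99 W


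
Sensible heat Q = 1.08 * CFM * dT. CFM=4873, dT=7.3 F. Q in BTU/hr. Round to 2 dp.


Q = 1.08 * 4873 * 7.3 = 38418.73 BTU/hr

38418.73 BTU/hr


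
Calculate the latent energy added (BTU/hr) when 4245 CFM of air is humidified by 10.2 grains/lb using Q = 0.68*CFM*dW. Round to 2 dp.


Q = 0.68 * 4245 * 10.2 = 29443.32 BTU/hr

29443.32 BTU/hr


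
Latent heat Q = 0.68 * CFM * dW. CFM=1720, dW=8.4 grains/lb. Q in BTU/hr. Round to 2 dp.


Q = 0.68 * 1720 * 8.4 = 9824.64 BTU/hr

9824.64 BTU/hr


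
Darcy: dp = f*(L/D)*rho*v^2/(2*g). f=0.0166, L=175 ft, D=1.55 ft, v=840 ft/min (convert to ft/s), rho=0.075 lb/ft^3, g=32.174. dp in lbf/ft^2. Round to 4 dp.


v_fps = 840/60 = 14.0 ft/s
dp = 0.0166*(175/1.55)*0.075*14.0^2/(2*32.174) = 0.4282 lbf/ft^2

0.4282 lbf/ft^2


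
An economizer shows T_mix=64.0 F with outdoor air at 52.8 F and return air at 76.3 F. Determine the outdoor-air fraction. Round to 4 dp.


frac = (64.0 - 76.3) / (52.8 - 76.3) = 0.5234

0.5234


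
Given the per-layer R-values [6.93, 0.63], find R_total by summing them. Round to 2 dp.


R_total = 6.93 + 0.63 = 7.56

7.56


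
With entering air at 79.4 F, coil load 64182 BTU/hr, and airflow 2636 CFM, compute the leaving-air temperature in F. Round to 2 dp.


dT = 64182/(1.08*2636) = 22.5447
T_leave = 79.4 - 22.5447 = 56.86 F

56.86 F


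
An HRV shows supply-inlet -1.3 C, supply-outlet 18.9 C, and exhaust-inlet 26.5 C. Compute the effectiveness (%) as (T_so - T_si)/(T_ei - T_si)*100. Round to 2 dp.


eff = (18.9-(-1.3))/(26.5-(-1.3))*100 = 72.66 %

72.66 %


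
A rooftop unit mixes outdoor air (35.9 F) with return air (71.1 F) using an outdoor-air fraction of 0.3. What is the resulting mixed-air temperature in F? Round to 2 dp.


T_mix = 0.3*35.9 + 0.7*71.1 = 60.54 F

60.54 F


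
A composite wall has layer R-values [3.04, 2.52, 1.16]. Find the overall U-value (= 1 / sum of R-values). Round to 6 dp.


R_total = 3.04 + 2.52 + 1.16 = 6.72
U = 1/6.72 = 0.148810

0.148810


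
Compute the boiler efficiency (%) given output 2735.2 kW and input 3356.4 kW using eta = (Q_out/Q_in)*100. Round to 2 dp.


eta = (2735.2/3356.4)*100 = 81.49 %

81.49 %


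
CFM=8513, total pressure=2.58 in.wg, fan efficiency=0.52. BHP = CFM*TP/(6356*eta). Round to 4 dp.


BHP = 8513 * 2.58 / (6356 * 0.52) = 6.6453 hp

6.6453 hp


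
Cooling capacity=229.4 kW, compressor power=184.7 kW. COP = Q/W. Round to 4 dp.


COP = 229.4 / 184.7 = 1.2420

1.2420


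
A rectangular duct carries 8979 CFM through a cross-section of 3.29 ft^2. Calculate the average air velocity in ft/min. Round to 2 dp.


V = 8979 / 3.29 = 2729.18 ft/min

2729.18 ft/min


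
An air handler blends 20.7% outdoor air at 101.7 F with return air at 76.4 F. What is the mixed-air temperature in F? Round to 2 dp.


T_mix = 76.4 + (20.7/100)*(101.7-76.4) = 81.64 F

81.64 F


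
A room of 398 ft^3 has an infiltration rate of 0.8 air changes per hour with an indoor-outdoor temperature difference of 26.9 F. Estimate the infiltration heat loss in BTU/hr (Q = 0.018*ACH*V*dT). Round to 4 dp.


Q = 0.018 * 0.8 * 398 * 26.9 = 154.1693 BTU/hr

154.1693 BTU/hr


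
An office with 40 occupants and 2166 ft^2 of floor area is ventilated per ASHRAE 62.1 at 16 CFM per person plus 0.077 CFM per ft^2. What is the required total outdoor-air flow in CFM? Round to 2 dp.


Total = 40*16 + 2166*0.077 = 806.78 CFM

806.78 CFM


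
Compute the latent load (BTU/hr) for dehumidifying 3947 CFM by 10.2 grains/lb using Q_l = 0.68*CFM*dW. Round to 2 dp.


Q = 0.68 * 3947 * 10.2 = 27376.39 BTU/hr

27376.39 BTU/hr


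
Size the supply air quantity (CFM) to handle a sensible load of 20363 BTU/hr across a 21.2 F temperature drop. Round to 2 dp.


CFM = 20363 / (1.08 * 21.2) = 889.37

889.37 CFM


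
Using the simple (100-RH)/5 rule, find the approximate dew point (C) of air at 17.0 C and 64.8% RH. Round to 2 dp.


Td = 17.0 - (100-64.8)/5 = 9.96 C

9.96 C


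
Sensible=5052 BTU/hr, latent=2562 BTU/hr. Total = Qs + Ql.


Qt = 5052 + 2562 = 7614 BTU/hr

7614 BTU/hr


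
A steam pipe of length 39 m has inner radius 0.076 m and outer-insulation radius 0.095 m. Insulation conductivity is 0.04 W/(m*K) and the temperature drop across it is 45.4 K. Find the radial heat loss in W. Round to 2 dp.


Q = 2*pi*0.04*39*45.4/ln(0.095/0.076) = 1994.23 W

1994.23 W


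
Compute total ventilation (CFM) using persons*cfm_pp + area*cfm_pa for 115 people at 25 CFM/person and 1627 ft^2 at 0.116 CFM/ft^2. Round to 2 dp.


Total = 115*25 + 1627*0.116 = 3063.73 CFM

3063.73 CFM


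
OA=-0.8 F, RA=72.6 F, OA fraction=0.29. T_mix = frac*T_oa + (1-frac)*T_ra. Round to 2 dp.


T_mix = 0.29*(-0.8) + 0.71*72.6 = 51.31 F

51.31 F


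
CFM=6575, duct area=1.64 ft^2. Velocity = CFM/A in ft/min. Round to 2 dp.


V = 6575 / 1.64 = 4009.15 ft/min

4009.15 ft/min


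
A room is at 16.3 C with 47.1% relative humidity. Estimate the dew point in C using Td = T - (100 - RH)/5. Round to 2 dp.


Td = 16.3 - (100-47.1)/5 = 5.72 C

5.72 C


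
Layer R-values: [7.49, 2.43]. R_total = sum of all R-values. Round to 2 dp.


R_total = 7.49 + 2.43 = 9.92

9.92


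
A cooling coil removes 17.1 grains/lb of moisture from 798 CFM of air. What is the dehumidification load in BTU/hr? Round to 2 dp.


Q = 0.68 * 798 * 17.1 = 9279.14 BTU/hr

9279.14 BTU/hr


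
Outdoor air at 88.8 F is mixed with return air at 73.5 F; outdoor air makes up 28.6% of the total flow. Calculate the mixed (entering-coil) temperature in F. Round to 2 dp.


T_mix = 73.5 + (28.6/100)*(88.8-73.5) = 77.88 F

77.88 F


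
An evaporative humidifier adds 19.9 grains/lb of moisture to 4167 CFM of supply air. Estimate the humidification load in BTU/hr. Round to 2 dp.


Q = 0.68 * 4167 * 19.9 = 56387.84 BTU/hr

56387.84 BTU/hr


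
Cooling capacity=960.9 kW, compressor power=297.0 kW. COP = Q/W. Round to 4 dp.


COP = 960.9 / 297.0 = 3.2354

3.2354


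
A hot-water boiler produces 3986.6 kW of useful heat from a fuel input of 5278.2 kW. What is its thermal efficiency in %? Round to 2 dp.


eta = (3986.6/5278.2)*100 = 75.53 %

75.53 %


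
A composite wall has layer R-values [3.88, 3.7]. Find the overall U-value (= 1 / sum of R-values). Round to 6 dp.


R_total = 3.88 + 3.7 = 7.58
U = 1/7.58 = 0.131926

0.131926


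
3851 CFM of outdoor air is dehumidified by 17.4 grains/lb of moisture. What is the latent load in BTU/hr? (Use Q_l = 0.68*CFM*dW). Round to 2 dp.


Q = 0.68 * 3851 * 17.4 = 45565.03 BTU/hr

45565.03 BTU/hr


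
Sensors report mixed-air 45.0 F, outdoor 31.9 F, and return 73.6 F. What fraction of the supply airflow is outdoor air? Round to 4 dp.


frac = (45.0 - 73.6) / (31.9 - 73.6) = 0.6859

0.6859


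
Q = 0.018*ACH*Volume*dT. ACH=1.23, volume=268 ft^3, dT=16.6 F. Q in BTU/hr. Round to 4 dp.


Q = 0.018 * 1.23 * 268 * 16.6 = 98.4964 BTU/hr

98.4964 BTU/hr


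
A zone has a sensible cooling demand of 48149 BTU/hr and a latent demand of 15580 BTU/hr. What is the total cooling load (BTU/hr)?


Qt = 48149 + 15580 = 63729 BTU/hr

63729 BTU/hr


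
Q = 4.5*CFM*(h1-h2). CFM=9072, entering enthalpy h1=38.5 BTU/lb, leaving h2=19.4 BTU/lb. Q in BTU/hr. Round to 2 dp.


Q = 4.5 * 9072 * (38.5 - 19.4) = 779738.40 BTU/hr

779738.40 BTU/hr


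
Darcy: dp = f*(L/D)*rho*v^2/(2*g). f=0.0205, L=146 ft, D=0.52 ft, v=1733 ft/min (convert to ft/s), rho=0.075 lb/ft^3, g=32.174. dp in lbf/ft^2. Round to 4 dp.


v_fps = 1733/60 = 28.8833 ft/s
dp = 0.0205*(146/0.52)*0.075*28.8833^2/(2*32.174) = 5.5966 lbf/ft^2

5.5966 lbf/ft^2


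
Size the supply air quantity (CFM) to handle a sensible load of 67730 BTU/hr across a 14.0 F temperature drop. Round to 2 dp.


CFM = 67730 / (1.08 * 14.0) = 4479.50

4479.50 CFM


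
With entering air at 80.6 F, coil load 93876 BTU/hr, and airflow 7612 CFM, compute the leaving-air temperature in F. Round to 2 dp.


dT = 93876/(1.08*7612) = 11.4191
T_leave = 80.6 - 11.4191 = 69.18 F

69.18 F


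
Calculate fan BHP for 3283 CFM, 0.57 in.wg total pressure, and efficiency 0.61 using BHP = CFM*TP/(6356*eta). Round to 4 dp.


BHP = 3283 * 0.57 / (6356 * 0.61) = 0.4826 hp

0.4826 hp


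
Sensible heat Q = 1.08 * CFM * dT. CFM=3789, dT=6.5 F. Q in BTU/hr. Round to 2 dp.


Q = 1.08 * 3789 * 6.5 = 26598.78 BTU/hr

26598.78 BTU/hr


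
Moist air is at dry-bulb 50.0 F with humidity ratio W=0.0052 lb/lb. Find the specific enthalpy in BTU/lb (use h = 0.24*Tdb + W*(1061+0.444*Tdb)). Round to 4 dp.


h = 0.24*50.0 + 0.0052*(1061+0.444*50.0) = 17.6326 BTU/lb

17.6326 BTU/lb


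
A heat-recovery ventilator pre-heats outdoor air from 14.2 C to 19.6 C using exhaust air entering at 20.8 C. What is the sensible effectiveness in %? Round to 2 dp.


eff = (19.6-14.2)/(20.8-14.2)*100 = 81.82 %

81.82 %


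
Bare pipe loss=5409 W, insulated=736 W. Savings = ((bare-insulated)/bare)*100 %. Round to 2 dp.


Savings = ((5409-736)/5409)*100 = 86.39 %

86.39 %


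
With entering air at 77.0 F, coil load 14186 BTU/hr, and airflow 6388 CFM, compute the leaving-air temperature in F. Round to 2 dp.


dT = 14186/(1.08*6388) = 2.0562
T_leave = 77.0 - 2.0562 = 74.94 F

74.94 F


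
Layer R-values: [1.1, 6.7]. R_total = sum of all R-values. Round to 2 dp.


R_total = 1.1 + 6.7 = 7.80

7.80


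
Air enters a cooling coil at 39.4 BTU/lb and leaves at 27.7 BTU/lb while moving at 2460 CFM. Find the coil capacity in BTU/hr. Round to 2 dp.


Q = 4.5 * 2460 * (39.4 - 27.7) = 129519.00 BTU/hr

129519.00 BTU/hr


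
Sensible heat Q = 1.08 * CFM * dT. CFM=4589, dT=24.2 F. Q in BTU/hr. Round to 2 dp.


Q = 1.08 * 4589 * 24.2 = 119938.10 BTU/hr

119938.10 BTU/hr


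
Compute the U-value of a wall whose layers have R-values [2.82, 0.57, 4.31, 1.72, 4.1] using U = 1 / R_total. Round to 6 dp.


R_total = 2.82 + 0.57 + 4.31 + 1.72 + 4.1 = 13.52
U = 1/13.52 = 0.073964

0.073964


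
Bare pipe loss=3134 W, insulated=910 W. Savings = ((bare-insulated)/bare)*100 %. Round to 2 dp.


Savings = ((3134-910)/3134)*100 = 70.96 %

70.96 %


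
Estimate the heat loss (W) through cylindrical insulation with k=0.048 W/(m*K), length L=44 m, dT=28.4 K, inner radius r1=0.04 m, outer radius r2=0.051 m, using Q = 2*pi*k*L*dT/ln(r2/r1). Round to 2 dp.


Q = 2*pi*0.048*44*28.4/ln(0.051/0.04) = 1551.25 W

1551.25 W


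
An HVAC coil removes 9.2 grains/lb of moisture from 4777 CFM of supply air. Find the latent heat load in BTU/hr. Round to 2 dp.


Q = 0.68 * 4777 * 9.2 = 29884.91 BTU/hr

29884.91 BTU/hr


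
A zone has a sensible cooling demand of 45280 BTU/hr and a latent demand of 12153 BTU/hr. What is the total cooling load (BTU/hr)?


Qt = 45280 + 12153 = 57433 BTU/hr

57433 BTU/hr


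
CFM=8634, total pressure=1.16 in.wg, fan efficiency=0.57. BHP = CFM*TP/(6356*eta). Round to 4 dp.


BHP = 8634 * 1.16 / (6356 * 0.57) = 2.7645 hp

2.7645 hp


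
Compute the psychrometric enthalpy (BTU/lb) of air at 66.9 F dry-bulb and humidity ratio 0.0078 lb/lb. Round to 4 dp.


h = 0.24*66.9 + 0.0078*(1061+0.444*66.9) = 24.5635 BTU/lb

24.5635 BTU/lb


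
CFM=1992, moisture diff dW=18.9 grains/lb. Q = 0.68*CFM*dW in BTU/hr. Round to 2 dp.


Q = 0.68 * 1992 * 18.9 = 25601.18 BTU/hr

25601.18 BTU/hr


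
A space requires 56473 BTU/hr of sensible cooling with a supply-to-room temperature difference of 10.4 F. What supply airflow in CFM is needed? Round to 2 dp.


CFM = 56473 / (1.08 * 10.4) = 5027.87

5027.87 CFM


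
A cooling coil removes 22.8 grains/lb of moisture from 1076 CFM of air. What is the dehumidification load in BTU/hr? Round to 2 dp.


Q = 0.68 * 1076 * 22.8 = 16682.30 BTU/hr

16682.30 BTU/hr


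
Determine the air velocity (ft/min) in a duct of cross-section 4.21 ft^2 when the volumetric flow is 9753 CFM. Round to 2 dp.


V = 9753 / 4.21 = 2316.63 ft/min

2316.63 ft/min


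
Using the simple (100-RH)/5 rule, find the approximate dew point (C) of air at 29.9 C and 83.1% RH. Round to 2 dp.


Td = 29.9 - (100-83.1)/5 = 26.52 C

26.52 C


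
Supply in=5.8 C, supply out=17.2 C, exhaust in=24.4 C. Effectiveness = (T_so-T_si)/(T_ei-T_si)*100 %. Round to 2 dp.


eff = (17.2-5.8)/(24.4-5.8)*100 = 61.29 %

61.29 %


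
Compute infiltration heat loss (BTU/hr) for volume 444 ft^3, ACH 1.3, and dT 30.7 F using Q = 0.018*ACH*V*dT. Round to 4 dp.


Q = 0.018 * 1.3 * 444 * 30.7 = 318.9607 BTU/hr

318.9607 BTU/hr


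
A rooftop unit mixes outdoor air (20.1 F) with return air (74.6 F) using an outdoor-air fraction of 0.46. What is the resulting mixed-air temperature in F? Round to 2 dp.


T_mix = 0.46*20.1 + 0.54*74.6 = 49.53 F

49.53 F


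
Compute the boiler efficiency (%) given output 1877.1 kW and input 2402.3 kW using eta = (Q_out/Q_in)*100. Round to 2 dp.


eta = (1877.1/2402.3)*100 = 78.14 %

78.14 %


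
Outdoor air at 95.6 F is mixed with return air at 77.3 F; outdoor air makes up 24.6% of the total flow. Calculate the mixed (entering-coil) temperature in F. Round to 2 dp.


T_mix = 77.3 + (24.6/100)*(95.6-77.3) = 81.80 F

81.80 F


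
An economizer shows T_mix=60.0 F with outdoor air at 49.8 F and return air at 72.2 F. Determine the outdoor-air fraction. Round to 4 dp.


frac = (60.0 - 72.2) / (49.8 - 72.2) = 0.5446

0.5446


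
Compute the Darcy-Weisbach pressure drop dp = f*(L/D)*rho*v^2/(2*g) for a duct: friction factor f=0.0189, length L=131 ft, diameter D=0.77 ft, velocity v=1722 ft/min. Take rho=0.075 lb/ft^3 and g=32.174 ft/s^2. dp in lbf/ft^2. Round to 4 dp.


v_fps = 1722/60 = 28.7 ft/s
dp = 0.0189*(131/0.77)*0.075*28.7^2/(2*32.174) = 3.0870 lbf/ft^2

3.0870 lbf/ft^2


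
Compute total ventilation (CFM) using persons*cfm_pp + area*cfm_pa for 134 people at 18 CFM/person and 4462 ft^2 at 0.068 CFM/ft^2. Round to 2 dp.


Total = 134*18 + 4462*0.068 = 2715.42 CFM

2715.42 CFM


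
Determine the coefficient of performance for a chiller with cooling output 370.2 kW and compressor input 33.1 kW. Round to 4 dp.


COP = 370.2 / 33.1 = 11.1843

11.1843


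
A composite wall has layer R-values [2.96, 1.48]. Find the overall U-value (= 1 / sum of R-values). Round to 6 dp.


R_total = 2.96 + 1.48 = 4.44
U = 1/4.44 = 0.225225

0.225225


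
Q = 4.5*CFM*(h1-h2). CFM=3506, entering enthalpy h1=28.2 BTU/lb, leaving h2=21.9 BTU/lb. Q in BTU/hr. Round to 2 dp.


Q = 4.5 * 3506 * (28.2 - 21.9) = 99395.10 BTU/hr

99395.10 BTU/hr


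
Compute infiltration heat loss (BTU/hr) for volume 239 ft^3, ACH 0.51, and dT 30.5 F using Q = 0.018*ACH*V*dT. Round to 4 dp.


Q = 0.018 * 0.51 * 239 * 30.5 = 66.9176 BTU/hr

66.9176 BTU/hr


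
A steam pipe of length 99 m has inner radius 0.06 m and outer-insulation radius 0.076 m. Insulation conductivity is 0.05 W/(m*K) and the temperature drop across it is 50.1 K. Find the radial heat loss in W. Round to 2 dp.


Q = 2*pi*0.05*99*50.1/ln(0.076/0.06) = 6591.68 W

6591.68 W


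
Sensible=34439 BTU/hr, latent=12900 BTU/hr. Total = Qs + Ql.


Qt = 34439 + 12900 = 47339 BTU/hr

47339 BTU/hr


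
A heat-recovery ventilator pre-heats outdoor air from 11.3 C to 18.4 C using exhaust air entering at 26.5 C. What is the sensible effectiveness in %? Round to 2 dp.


eff = (18.4-11.3)/(26.5-11.3)*100 = 46.71 %

46.71 %


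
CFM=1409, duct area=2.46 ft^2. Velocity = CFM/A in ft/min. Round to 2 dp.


V = 1409 / 2.46 = 572.76 ft/min

572.76 ft/min


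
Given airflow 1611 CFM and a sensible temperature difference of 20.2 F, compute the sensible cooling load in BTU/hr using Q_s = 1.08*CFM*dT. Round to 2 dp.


Q = 1.08 * 1611 * 20.2 = 35145.58 BTU/hr

35145.58 BTU/hr


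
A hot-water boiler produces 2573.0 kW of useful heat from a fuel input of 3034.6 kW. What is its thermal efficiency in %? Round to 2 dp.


eta = (2573.0/3034.6)*100 = 84.79 %

84.79 %


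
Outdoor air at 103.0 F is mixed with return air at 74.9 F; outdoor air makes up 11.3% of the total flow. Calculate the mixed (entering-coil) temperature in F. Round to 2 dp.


T_mix = 74.9 + (11.3/100)*(103.0-74.9) = 78.08 F

78.08 F


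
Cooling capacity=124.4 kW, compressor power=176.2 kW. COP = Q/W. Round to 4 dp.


COP = 124.4 / 176.2 = 0.7060

0.7060


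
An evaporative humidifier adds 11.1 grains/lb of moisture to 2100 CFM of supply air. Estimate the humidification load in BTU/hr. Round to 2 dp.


Q = 0.68 * 2100 * 11.1 = 15850.80 BTU/hr

15850.80 BTU/hr


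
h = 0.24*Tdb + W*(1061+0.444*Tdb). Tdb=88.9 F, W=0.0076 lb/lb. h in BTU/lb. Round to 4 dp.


h = 0.24*88.9 + 0.0076*(1061+0.444*88.9) = 29.6996 BTU/lb

29.6996 BTU/lb


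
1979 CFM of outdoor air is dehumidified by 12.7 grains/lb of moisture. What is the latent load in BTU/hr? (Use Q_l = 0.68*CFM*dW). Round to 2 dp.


Q = 0.68 * 1979 * 12.7 = 17090.64 BTU/hr

17090.64 BTU/hr


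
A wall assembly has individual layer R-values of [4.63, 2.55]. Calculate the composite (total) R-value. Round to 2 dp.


R_total = 4.63 + 2.55 = 7.18

7.18


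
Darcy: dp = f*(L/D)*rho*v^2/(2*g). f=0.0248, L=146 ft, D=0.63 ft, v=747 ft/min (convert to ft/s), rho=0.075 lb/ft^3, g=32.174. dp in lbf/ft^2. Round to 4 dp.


v_fps = 747/60 = 12.45 ft/s
dp = 0.0248*(146/0.63)*0.075*12.45^2/(2*32.174) = 1.0383 lbf/ft^2

1.0383 lbf/ft^2


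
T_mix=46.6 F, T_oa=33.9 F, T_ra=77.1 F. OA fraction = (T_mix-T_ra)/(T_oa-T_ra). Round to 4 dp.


frac = (46.6 - 77.1) / (33.9 - 77.1) = 0.7060

0.7060


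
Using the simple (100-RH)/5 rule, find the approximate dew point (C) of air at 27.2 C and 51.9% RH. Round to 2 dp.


Td = 27.2 - (100-51.9)/5 = 17.58 C

17.58 C


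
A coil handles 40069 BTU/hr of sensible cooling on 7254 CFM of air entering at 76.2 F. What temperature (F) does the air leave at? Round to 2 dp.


dT = 40069/(1.08*7254) = 5.1145
T_leave = 76.2 - 5.1145 = 71.09 F

71.09 F


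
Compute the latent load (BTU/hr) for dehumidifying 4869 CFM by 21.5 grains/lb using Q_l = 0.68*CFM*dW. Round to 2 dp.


Q = 0.68 * 4869 * 21.5 = 71184.78 BTU/hr

71184.78 BTU/hr


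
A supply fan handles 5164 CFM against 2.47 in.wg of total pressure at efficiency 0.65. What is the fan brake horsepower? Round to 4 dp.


BHP = 5164 * 2.47 / (6356 * 0.65) = 3.0874 hp

3.0874 hp


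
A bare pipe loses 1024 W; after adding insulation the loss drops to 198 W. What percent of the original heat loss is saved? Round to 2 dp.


Savings = ((1024-198)/1024)*100 = 80.66 %

80.66 %


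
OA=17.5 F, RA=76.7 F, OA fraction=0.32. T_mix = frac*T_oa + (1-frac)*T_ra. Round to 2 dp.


T_mix = 0.32*17.5 + 0.68*76.7 = 57.76 F

57.76 F


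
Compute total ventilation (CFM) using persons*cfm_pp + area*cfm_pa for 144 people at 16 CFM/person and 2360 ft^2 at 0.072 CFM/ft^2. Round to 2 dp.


Total = 144*16 + 2360*0.072 = 2473.92 CFM

2473.92 CFM


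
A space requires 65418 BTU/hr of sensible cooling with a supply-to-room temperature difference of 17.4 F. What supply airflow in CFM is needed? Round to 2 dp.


CFM = 65418 / (1.08 * 17.4) = 3481.16

3481.16 CFM


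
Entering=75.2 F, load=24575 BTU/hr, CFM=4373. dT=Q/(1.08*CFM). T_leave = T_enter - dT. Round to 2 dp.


dT = 24575/(1.08*4373) = 5.2034
T_leave = 75.2 - 5.2034 = 70.00 F

70.00 F


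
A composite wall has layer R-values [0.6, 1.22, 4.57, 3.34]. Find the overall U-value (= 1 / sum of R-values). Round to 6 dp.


R_total = 0.6 + 1.22 + 4.57 + 3.34 = 9.73
U = 1/9.73 = 0.102775

0.102775


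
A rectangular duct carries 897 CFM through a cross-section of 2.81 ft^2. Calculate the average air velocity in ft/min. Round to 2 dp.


V = 897 / 2.81 = 319.22 ft/min

319.22 ft/min


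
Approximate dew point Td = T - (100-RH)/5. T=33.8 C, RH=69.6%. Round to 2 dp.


Td = 33.8 - (100-69.6)/5 = 27.72 C

27.72 C


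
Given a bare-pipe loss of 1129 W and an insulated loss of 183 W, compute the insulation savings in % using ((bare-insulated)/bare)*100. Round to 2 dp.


Savings = ((1129-183)/1129)*100 = 83.79 %

83.79 %


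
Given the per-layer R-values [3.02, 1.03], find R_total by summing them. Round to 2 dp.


R_total = 3.02 + 1.03 = 4.05

4.05


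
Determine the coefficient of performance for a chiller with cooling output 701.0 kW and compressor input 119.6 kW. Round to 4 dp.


COP = 701.0 / 119.6 = 5.8612

5.8612


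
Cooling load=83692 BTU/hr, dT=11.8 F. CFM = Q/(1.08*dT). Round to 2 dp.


CFM = 83692 / (1.08 * 11.8) = 6567.17

6567.17 CFM


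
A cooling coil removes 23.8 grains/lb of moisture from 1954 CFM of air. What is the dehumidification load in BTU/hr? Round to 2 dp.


Q = 0.68 * 1954 * 23.8 = 31623.54 BTU/hr

31623.54 BTU/hr


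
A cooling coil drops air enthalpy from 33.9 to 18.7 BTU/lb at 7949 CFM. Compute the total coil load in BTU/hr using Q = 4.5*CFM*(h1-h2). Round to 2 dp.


Q = 4.5 * 7949 * (33.9 - 18.7) = 543711.60 BTU/hr

543711.60 BTU/hr


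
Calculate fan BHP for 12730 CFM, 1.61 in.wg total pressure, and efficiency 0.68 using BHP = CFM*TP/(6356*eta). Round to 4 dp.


BHP = 12730 * 1.61 / (6356 * 0.68) = 4.7420 hp

4.7420 hp


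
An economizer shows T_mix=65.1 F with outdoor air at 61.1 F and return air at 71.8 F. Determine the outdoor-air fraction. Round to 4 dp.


frac = (65.1 - 71.8) / (61.1 - 71.8) = 0.6262

0.6262


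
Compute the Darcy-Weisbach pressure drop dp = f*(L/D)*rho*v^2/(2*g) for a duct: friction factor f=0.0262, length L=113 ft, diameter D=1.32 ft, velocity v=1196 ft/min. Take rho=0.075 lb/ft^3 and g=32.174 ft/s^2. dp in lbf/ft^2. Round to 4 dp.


v_fps = 1196/60 = 19.9333 ft/s
dp = 0.0262*(113/1.32)*0.075*19.9333^2/(2*32.174) = 1.0387 lbf/ft^2

1.0387 lbf/ft^2


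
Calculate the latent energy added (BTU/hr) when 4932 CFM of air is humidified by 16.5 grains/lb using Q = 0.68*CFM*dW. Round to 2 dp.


Q = 0.68 * 4932 * 16.5 = 55337.04 BTU/hr

55337.04 BTU/hr


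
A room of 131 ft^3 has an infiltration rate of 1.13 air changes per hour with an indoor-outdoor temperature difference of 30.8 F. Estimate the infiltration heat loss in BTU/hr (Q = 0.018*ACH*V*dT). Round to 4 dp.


Q = 0.018 * 1.13 * 131 * 30.8 = 82.0678 BTU/hr

82.0678 BTU/hr


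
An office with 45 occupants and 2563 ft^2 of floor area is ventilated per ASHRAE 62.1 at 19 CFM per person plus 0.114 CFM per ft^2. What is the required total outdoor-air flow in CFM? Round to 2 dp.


Total = 45*19 + 2563*0.114 = 1147.18 CFM

1147.18 CFM
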